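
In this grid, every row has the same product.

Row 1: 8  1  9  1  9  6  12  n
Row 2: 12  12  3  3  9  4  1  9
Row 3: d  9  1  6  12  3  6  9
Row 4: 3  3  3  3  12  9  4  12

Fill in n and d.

n = 9, d = 4

Rows 2 and 4 each multiply to 419904, so every row has product 419904.
Row 1: 8×1×9×1×9×6×12 = 46656, so the missing entry is 419904 ÷ 46656 = 9.
Row 3: 9×1×6×12×3×6×9 = 104976, so the missing entry is 419904 ÷ 104976 = 4.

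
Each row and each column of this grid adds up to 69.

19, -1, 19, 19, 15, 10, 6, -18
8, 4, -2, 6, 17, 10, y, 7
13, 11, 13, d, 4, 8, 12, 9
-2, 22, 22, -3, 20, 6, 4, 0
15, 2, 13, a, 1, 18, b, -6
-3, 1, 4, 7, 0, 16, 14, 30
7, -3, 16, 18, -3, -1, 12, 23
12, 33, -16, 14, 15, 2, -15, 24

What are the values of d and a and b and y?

Row 3 has 13 + 11 + 13 + 4 + 8 + 12 + 9 = 70; the blank must be 69 − 70 = -1.
Row 2 has 8 + 4 − 2 + 6 + 17 + 10 + 7 = 50; the blank must be 69 − 50 = 19.
Column 7 has 6 + 19 + 12 + 4 + 14 + 12 − 15 = 52; the blank must be 69 − 52 = 17.
Row 5 has 15 + 2 + 13 + 1 + 18 + 17 − 6 = 60; the blank must be 69 − 60 = 9.

d = -1, a = 9, b = 17, y = 19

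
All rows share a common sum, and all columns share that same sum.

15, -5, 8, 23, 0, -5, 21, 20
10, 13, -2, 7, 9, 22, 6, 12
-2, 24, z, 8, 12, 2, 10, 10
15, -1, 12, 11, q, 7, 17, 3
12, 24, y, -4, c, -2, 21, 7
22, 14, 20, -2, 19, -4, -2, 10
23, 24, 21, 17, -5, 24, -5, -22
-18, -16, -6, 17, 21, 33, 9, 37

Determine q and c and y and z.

Rows 1 and 2 both sum to 77, so that's the common total.
Row 4 has 15 − 1 + 12 + 11 + 7 + 17 + 3 = 64; the blank must be 77 − 64 = 13.
Column 5 has 0 + 9 + 12 + 13 + 19 − 5 + 21 = 69; the blank must be 77 − 69 = 8.
Row 5 has 12 + 24 − 4 + 8 − 2 + 21 + 7 = 66; the blank must be 77 − 66 = 11.
Row 3 has -2 + 24 + 8 + 12 + 2 + 10 + 10 = 64; the blank must be 77 − 64 = 13.

q = 13, c = 8, y = 11, z = 13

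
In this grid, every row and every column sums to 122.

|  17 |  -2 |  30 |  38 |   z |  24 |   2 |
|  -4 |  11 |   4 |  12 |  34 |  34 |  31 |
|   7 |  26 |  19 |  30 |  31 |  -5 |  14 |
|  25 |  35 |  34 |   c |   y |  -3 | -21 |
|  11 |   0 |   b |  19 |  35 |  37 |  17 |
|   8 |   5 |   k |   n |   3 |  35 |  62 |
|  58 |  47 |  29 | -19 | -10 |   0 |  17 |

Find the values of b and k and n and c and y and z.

b = 3, k = 3, n = 6, c = 36, y = 16, z = 13

Row 1 has 17 − 2 + 30 + 38 + 24 + 2 = 109; the blank must be 122 − 109 = 13.
Column 5 has 13 + 34 + 31 + 35 + 3 − 10 = 106; the blank must be 122 − 106 = 16.
Row 5 has 11 + 0 + 19 + 35 + 37 + 17 = 119; the blank must be 122 − 119 = 3.
Row 4 has 25 + 35 + 34 + 16 − 3 − 21 = 86; the blank must be 122 − 86 = 36.
Column 4 has 38 + 12 + 30 + 36 + 19 − 19 = 116; the blank must be 122 − 116 = 6.
Row 6 has 8 + 5 + 6 + 3 + 35 + 62 = 119; the blank must be 122 − 119 = 3.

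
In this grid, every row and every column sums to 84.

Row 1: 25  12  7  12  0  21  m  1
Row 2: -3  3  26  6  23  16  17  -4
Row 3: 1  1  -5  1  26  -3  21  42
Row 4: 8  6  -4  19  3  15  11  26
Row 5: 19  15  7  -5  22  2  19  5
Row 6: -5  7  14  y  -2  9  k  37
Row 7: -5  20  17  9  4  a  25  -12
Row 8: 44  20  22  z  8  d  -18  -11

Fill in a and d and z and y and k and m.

a = 26, d = -2, z = 21, y = 21, k = 3, m = 6

Row 7: -5 + 20 + 17 + 9 + 4 + 25 − 12 = 58, so its missing entry is 84 − 58 = 26.
Row 1: 25 + 12 + 7 + 12 + 0 + 21 + 1 = 78, so its missing entry is 84 − 78 = 6.
Column 7: 6 + 17 + 21 + 11 + 19 + 25 − 18 = 81, so its missing entry is 84 − 81 = 3.
Row 6: -5 + 7 + 14 − 2 + 9 + 3 + 37 = 63, so its missing entry is 84 − 63 = 21.
Column 4: 12 + 6 + 1 + 19 − 5 + 21 + 9 = 63, so its missing entry is 84 − 63 = 21.
Row 8: 44 + 20 + 22 + 21 + 8 − 18 − 11 = 86, so its missing entry is 84 − 86 = -2.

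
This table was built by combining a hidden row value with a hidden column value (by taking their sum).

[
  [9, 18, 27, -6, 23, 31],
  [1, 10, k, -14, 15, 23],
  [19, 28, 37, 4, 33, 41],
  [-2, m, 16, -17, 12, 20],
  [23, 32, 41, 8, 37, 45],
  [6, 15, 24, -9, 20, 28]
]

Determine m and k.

m = 7, k = 19

The difference between any two rows is the same in every column — this is an addition table with the headers hidden.
Row 4 minus row 1 is 20 − 31 = -11, so its entry in column 2 is 18 + (-11) = 7.
Row 2 minus row 1 is 23 − 31 = -8, so its entry in column 3 is 27 + (-8) = 19.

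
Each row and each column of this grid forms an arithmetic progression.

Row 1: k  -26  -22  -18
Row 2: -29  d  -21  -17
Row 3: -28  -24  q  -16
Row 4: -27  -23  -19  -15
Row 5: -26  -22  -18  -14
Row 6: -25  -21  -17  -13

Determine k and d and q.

k = -30, d = -25, q = -20

Along each row the entries change by 4 per step; down each column they change by 1.
Row 1: from -26 at column 2, stepping by 4 to column 1 gives -30.
Row 2: from -29 at column 1, stepping by 4 to column 2 gives -25.
Row 3: from -28 at column 1, stepping by 4 to column 3 gives -20.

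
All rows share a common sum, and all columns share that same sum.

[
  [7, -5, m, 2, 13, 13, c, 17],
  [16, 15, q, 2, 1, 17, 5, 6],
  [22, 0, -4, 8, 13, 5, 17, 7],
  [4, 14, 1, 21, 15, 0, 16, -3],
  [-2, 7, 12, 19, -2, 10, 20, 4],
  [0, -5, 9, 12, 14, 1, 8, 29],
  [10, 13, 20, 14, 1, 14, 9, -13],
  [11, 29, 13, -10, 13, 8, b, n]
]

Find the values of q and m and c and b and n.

q = 6, m = 11, c = 10, b = -17, n = 21

Rows 3 and 4 both sum to 68, so that's the common total.
Row 2: 16 + 15 + 2 + 1 + 17 + 5 + 6 = 62, so its missing entry is 68 − 62 = 6.
Column 8: 17 + 6 + 7 − 3 + 4 + 29 − 13 = 47, so its missing entry is 68 − 47 = 21.
Column 3: 6 − 4 + 1 + 12 + 9 + 20 + 13 = 57, so its missing entry is 68 − 57 = 11.
Row 1: 7 − 5 + 11 + 2 + 13 + 13 + 17 = 58, so its missing entry is 68 − 58 = 10.
Row 8: 11 + 29 + 13 − 10 + 13 + 8 + 21 = 85, so its missing entry is 68 − 85 = -17.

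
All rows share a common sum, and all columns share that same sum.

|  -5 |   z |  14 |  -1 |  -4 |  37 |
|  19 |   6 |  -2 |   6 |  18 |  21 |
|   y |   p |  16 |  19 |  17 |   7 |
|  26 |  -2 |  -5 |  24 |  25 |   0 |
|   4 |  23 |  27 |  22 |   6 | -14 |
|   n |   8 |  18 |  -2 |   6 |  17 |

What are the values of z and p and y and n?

z = 27, p = 6, y = 3, n = 21

Rows 2 and 4 both sum to 68, so that's the common total.
Row 1 has -5 + 14 − 1 − 4 + 37 = 41; the blank must be 68 − 41 = 27.
Row 6 has 8 + 18 − 2 + 6 + 17 = 47; the blank must be 68 − 47 = 21.
Column 1 has -5 + 19 + 26 + 4 + 21 = 65; the blank must be 68 − 65 = 3.
Row 3 has 3 + 16 + 19 + 17 + 7 = 62; the blank must be 68 − 62 = 6.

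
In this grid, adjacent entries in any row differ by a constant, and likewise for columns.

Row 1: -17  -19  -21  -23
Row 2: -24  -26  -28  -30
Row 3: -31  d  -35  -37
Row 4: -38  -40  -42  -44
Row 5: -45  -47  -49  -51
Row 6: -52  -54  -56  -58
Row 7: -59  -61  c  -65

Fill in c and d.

c = -63, d = -33

Along each row the entries change by -2 per step; down each column they change by -7.
Row 7: from -59 at column 1, stepping by -2 to column 3 gives -63.
Row 3: from -31 at column 1, stepping by -2 to column 2 gives -33.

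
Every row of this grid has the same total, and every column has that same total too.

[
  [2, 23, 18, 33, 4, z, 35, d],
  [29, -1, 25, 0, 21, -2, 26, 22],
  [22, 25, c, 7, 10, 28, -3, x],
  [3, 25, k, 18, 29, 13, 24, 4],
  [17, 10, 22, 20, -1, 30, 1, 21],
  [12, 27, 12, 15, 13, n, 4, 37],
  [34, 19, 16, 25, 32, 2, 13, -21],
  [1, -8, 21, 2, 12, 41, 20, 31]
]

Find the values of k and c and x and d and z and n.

k = 4, c = 2, x = 29, d = -3, z = 8, n = 0

Rows 2 and 5 both sum to 120, so that's the common total.
Row 6: 12 + 27 + 12 + 15 + 13 + 4 + 37 = 120, so its missing entry is 120 − 120 = 0.
Column 6: -2 + 28 + 13 + 30 + 0 + 2 + 41 = 112, so its missing entry is 120 − 112 = 8.
Row 1: 2 + 23 + 18 + 33 + 4 + 8 + 35 = 123, so its missing entry is 120 − 123 = -3.
Column 8: -3 + 22 + 4 + 21 + 37 − 21 + 31 = 91, so its missing entry is 120 − 91 = 29.
Row 3: 22 + 25 + 7 + 10 + 28 − 3 + 29 = 118, so its missing entry is 120 − 118 = 2.
Row 4: 3 + 25 + 18 + 29 + 13 + 24 + 4 = 116, so its missing entry is 120 − 116 = 4.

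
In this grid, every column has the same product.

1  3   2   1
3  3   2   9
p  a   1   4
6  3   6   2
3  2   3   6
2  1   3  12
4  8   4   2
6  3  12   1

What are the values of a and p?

Columns 3 and 4 each multiply to 10368, so every column has product 10368.
Column 2: 3×3×3×2×1×8×3 = 1296, so the missing entry is 10368 ÷ 1296 = 8.
Column 1: 1×3×6×3×2×4×6 = 2592, so the missing entry is 10368 ÷ 2592 = 4.

a = 8, p = 4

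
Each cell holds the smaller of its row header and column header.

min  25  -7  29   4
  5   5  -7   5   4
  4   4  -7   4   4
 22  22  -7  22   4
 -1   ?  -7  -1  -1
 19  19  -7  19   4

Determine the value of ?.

-1

min(-1, 25) = -1.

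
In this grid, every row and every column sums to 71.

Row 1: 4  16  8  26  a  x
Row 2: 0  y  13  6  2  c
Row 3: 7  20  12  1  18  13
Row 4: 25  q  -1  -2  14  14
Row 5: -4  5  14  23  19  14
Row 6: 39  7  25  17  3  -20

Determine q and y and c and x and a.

Column 5: 2 + 18 + 14 + 19 + 3 = 56, so its missing entry is 71 − 56 = 15.
Row 4: 25 − 1 − 2 + 14 + 14 = 50, so its missing entry is 71 − 50 = 21.
Column 2: 16 + 20 + 21 + 5 + 7 = 69, so its missing entry is 71 − 69 = 2.
Row 2: 0 + 2 + 13 + 6 + 2 = 23, so its missing entry is 71 − 23 = 48.
Row 1: 4 + 16 + 8 + 26 + 15 = 69, so its missing entry is 71 − 69 = 2.

q = 21, y = 2, c = 48, x = 2, a = 15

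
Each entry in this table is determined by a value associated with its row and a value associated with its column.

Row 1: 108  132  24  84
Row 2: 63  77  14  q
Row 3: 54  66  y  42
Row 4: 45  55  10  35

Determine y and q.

y = 12, q = 49

Each row is a constant multiple of every other row — this is a multiplication table with the headers hidden.
Row 3 is 54/108 = 1/2 times row 1, so its entry in column 3 is 24 × 1/2 = 12.
Row 2 is 63/108 = 7/12 times row 1, so its entry in column 4 is 84 × 7/12 = 49.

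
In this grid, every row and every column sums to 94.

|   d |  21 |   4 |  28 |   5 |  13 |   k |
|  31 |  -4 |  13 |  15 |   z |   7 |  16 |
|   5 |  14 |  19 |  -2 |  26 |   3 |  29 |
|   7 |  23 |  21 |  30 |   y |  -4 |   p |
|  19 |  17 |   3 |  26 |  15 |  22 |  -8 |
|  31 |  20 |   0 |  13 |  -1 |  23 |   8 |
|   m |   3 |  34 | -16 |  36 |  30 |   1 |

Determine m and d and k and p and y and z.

The known cells in row 7 total 88, leaving 94 − 88 = 6 for the blank.
The known cells in column 1 total 99, leaving 94 − 99 = -5 for the blank.
The known cells in row 2 total 78, leaving 94 − 78 = 16 for the blank.
The known cells in column 5 total 97, leaving 94 − 97 = -3 for the blank.
The known cells in row 1 total 66, leaving 94 − 66 = 28 for the blank.
The known cells in row 4 total 74, leaving 94 − 74 = 20 for the blank.

m = 6, d = -5, k = 28, p = 20, y = -3, z = 16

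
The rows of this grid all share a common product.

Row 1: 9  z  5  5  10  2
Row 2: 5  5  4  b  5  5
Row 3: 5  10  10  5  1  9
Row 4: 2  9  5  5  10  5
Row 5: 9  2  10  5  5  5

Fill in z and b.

Rows 3 and 5 each multiply to 22500, so every row has product 22500.
Row 1: 9×5×5×10×2 = 4500, so the missing entry is 22500 ÷ 4500 = 5.
Row 2: 5×5×4×5×5 = 2500, so the missing entry is 22500 ÷ 2500 = 9.

z = 5, b = 9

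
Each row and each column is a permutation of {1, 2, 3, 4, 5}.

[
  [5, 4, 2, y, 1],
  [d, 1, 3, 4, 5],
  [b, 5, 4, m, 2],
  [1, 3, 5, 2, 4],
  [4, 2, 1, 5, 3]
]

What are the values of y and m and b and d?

At (row 2, col 1): row 2 already has {1, 3, 4, 5}, so the value is 2.
At (row 1, col 4): row 1 already has {1, 2, 4, 5}, so the value is 3.
At (row 3, col 4): column 4 already has {2, 3, 4, 5}, so the value is 1.
At (row 3, col 1): row 3 already has {1, 2, 4, 5}, so the value is 3.

y = 3, m = 1, b = 3, d = 2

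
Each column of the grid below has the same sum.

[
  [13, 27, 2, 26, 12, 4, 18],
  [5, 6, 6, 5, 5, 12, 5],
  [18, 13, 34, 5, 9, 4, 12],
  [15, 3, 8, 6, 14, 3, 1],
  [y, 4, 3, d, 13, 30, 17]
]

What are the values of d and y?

Columns 3 and 7 both add up to 53, so every column sums to 53.
Column 4: 26 + 5 + 5 + 6 = 42, so the missing entry is 53 − 42 = 11.
Column 1: 13 + 5 + 18 + 15 = 51, so the missing entry is 53 − 51 = 2.

d = 11, y = 2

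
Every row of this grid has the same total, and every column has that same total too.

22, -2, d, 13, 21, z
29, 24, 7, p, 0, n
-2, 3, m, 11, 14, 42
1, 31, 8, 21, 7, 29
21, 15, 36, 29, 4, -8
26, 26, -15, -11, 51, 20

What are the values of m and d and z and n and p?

Rows 4 and 5 both sum to 97, so that's the common total.
Row 3: -2 + 3 + 11 + 14 + 42 = 68, so its missing entry is 97 − 68 = 29.
Column 3: 7 + 29 + 8 + 36 − 15 = 65, so its missing entry is 97 − 65 = 32.
Row 1: 22 − 2 + 32 + 13 + 21 = 86, so its missing entry is 97 − 86 = 11.
Column 6: 11 + 42 + 29 − 8 + 20 = 94, so its missing entry is 97 − 94 = 3.
Row 2: 29 + 24 + 7 + 0 + 3 = 63, so its missing entry is 97 − 63 = 34.

m = 29, d = 32, z = 11, n = 3, p = 34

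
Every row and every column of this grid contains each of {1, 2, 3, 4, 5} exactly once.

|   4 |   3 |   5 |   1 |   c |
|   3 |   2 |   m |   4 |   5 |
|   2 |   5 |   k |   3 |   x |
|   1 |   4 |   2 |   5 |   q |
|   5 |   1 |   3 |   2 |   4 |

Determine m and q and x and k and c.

m = 1, q = 3, x = 1, k = 4, c = 2

At (row 2, col 3): row 2 already has {2, 3, 4, 5}, so the value is 1.
For row 1, column 5: row 1 already has {1, 3, 4, 5}; that leaves 2.
Cell (4,5): row 4 already has {1, 2, 4, 5} → 3.
Cell (3,5): column 5 already has {2, 3, 4, 5} → 1.
For row 3, column 3: row 3 already has {1, 2, 3, 5}; that leaves 4.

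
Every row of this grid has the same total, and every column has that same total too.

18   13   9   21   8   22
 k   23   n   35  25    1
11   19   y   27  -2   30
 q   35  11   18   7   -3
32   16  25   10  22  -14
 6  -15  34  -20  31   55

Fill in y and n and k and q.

Rows 1 and 5 both sum to 91, so that's the common total.
Row 4 has 35 + 11 + 18 + 7 − 3 = 68; the blank must be 91 − 68 = 23.
Column 1 has 18 + 11 + 23 + 32 + 6 = 90; the blank must be 91 − 90 = 1.
Row 2 has 1 + 23 + 35 + 25 + 1 = 85; the blank must be 91 − 85 = 6.
Row 3 has 11 + 19 + 27 − 2 + 30 = 85; the blank must be 91 − 85 = 6.

y = 6, n = 6, k = 1, q = 23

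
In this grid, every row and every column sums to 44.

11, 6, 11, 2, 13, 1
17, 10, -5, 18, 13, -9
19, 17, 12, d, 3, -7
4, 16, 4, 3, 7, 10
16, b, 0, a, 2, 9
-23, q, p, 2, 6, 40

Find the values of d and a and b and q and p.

The known cells in row 3 total 44, leaving 44 − 44 = 0 for the blank.
The known cells in column 4 total 25, leaving 44 − 25 = 19 for the blank.
The known cells in row 5 total 46, leaving 44 − 46 = -2 for the blank.
The known cells in column 2 total 47, leaving 44 − 47 = -3 for the blank.
The known cells in row 6 total 22, leaving 44 − 22 = 22 for the blank.

d = 0, a = 19, b = -2, q = -3, p = 22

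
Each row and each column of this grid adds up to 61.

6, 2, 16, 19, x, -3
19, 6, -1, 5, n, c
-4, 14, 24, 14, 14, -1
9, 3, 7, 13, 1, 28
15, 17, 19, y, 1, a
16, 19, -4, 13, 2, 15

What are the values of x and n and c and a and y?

x = 21, n = 22, c = 10, a = 12, y = -3

The known cells in row 1 total 40, leaving 61 − 40 = 21 for the blank.
The known cells in column 4 total 64, leaving 61 − 64 = -3 for the blank.
The known cells in column 5 total 39, leaving 61 − 39 = 22 for the blank.
The known cells in row 2 total 51, leaving 61 − 51 = 10 for the blank.
The known cells in row 5 total 49, leaving 61 − 49 = 12 for the blank.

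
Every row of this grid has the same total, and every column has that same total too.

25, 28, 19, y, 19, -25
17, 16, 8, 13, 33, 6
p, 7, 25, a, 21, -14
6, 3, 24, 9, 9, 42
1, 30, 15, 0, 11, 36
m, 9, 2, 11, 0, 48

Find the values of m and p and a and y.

Rows 2 and 4 both sum to 93, so that's the common total.
Row 6 has 9 + 2 + 11 + 0 + 48 = 70; the blank must be 93 − 70 = 23.
Column 1 has 25 + 17 + 6 + 1 + 23 = 72; the blank must be 93 − 72 = 21.
Row 3 has 21 + 7 + 25 + 21 − 14 = 60; the blank must be 93 − 60 = 33.
Row 1 has 25 + 28 + 19 + 19 − 25 = 66; the blank must be 93 − 66 = 27.

m = 23, p = 21, a = 33, y = 27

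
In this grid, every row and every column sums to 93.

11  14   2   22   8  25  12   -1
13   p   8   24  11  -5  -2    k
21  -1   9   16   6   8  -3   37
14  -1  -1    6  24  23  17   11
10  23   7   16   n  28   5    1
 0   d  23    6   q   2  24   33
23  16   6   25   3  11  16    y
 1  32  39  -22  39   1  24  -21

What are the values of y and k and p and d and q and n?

y = -7, k = 40, p = 4, d = 6, q = -1, n = 3

The known cells in row 5 total 90, leaving 93 − 90 = 3 for the blank.
The known cells in column 5 total 94, leaving 93 − 94 = -1 for the blank.
The known cells in row 6 total 87, leaving 93 − 87 = 6 for the blank.
The known cells in column 2 total 89, leaving 93 − 89 = 4 for the blank.
The known cells in row 7 total 100, leaving 93 − 100 = -7 for the blank.
The known cells in row 2 total 53, leaving 93 − 53 = 40 for the blank.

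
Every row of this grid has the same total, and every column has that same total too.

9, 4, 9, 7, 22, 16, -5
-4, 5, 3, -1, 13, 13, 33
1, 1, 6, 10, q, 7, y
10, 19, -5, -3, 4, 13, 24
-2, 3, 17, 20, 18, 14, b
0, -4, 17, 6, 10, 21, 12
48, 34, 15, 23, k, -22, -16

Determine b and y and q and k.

b = -8, y = 22, q = 15, k = -20

Rows 1 and 2 both sum to 62, so that's the common total.
Row 5: -2 + 3 + 17 + 20 + 18 + 14 = 70, so its missing entry is 62 − 70 = -8.
Column 7: -5 + 33 + 24 − 8 + 12 − 16 = 40, so its missing entry is 62 − 40 = 22.
Row 3: 1 + 1 + 6 + 10 + 7 + 22 = 47, so its missing entry is 62 − 47 = 15.
Row 7: 48 + 34 + 15 + 23 − 22 − 16 = 82, so its missing entry is 62 − 82 = -20.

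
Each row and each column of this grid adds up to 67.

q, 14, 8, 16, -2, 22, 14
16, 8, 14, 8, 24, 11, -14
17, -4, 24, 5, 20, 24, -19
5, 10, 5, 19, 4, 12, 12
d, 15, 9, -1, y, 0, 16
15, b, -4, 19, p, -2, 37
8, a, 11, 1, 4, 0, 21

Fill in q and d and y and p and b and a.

Row 1 has 14 + 8 + 16 − 2 + 22 + 14 = 72; the blank must be 67 − 72 = -5.
Column 1 has -5 + 16 + 17 + 5 + 15 + 8 = 56; the blank must be 67 − 56 = 11.
Row 5 has 11 + 15 + 9 − 1 + 0 + 16 = 50; the blank must be 67 − 50 = 17.
Row 7 has 8 + 11 + 1 + 4 + 0 + 21 = 45; the blank must be 67 − 45 = 22.
Column 5 has -2 + 24 + 20 + 4 + 17 + 4 = 67; the blank must be 67 − 67 = 0.
Row 6 has 15 − 4 + 19 + 0 − 2 + 37 = 65; the blank must be 67 − 65 = 2.

q = -5, d = 11, y = 17, p = 0, b = 2, a = 22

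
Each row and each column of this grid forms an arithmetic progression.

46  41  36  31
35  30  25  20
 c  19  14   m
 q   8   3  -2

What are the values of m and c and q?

Along each row the entries change by -5 per step; down each column they change by -11.
Row 3: from 19 at column 2, stepping by -5 to column 4 gives 9.
Row 3: from 19 at column 2, stepping by -5 to column 1 gives 24.
Row 4: from 8 at column 2, stepping by -5 to column 1 gives 13.

m = 9, c = 24, q = 13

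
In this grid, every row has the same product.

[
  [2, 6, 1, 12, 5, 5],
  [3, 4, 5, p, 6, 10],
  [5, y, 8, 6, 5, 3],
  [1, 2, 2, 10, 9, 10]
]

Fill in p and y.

p = 1, y = 1

Rows 1 and 4 each multiply to 3600, so every row has product 3600.
Row 2: 3×4×5×6×10 = 3600, so the missing entry is 3600 ÷ 3600 = 1.
Row 3: 5×8×6×5×3 = 3600, so the missing entry is 3600 ÷ 3600 = 1.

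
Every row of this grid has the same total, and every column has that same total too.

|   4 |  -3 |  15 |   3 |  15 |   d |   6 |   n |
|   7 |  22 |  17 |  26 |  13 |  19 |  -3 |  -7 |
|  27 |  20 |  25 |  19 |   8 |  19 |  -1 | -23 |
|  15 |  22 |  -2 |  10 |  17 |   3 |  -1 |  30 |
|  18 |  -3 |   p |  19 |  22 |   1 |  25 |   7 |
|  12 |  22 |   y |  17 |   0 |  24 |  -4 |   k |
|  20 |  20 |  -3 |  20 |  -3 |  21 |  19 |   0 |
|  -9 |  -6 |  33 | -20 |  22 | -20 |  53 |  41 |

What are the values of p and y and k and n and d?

p = 5, y = 4, k = 19, n = 27, d = 27

Rows 2 and 3 both sum to 94, so that's the common total.
The known cells in row 5 total 89, leaving 94 − 89 = 5 for the blank.
The known cells in column 6 total 67, leaving 94 − 67 = 27 for the blank.
The known cells in row 1 total 67, leaving 94 − 67 = 27 for the blank.
The known cells in column 8 total 75, leaving 94 − 75 = 19 for the blank.
The known cells in row 6 total 90, leaving 94 − 90 = 4 for the blank.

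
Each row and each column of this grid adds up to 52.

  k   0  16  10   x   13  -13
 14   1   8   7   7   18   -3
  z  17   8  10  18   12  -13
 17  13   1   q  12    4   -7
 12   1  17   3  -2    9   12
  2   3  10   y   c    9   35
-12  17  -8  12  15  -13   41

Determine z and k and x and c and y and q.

The known cells in row 3 total 52, leaving 52 − 52 = 0 for the blank.
The known cells in column 1 total 33, leaving 52 − 33 = 19 for the blank.
The known cells in row 1 total 45, leaving 52 − 45 = 7 for the blank.
The known cells in column 5 total 57, leaving 52 − 57 = -5 for the blank.
The known cells in row 4 total 40, leaving 52 − 40 = 12 for the blank.
The known cells in row 6 total 54, leaving 52 − 54 = -2 for the blank.

z = 0, k = 19, x = 7, c = -5, y = -2, q = 12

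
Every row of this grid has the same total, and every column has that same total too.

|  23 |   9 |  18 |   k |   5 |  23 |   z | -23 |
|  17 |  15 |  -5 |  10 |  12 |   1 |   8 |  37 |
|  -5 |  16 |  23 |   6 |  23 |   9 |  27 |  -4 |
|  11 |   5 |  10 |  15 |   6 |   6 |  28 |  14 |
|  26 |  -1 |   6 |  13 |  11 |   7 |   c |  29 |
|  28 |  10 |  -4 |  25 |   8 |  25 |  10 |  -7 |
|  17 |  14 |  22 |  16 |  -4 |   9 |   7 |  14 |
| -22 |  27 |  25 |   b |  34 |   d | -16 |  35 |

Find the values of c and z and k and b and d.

Rows 2 and 3 both sum to 95, so that's the common total.
Row 5: 26 − 1 + 6 + 13 + 11 + 7 + 29 = 91, so its missing entry is 95 − 91 = 4.
Column 7: 8 + 27 + 28 + 4 + 10 + 7 − 16 = 68, so its missing entry is 95 − 68 = 27.
Row 1: 23 + 9 + 18 + 5 + 23 + 27 − 23 = 82, so its missing entry is 95 − 82 = 13.
Column 4: 13 + 10 + 6 + 15 + 13 + 25 + 16 = 98, so its missing entry is 95 − 98 = -3.
Row 8: -22 + 27 + 25 − 3 + 34 − 16 + 35 = 80, so its missing entry is 95 − 80 = 15.

c = 4, z = 27, k = 13, b = -3, d = 15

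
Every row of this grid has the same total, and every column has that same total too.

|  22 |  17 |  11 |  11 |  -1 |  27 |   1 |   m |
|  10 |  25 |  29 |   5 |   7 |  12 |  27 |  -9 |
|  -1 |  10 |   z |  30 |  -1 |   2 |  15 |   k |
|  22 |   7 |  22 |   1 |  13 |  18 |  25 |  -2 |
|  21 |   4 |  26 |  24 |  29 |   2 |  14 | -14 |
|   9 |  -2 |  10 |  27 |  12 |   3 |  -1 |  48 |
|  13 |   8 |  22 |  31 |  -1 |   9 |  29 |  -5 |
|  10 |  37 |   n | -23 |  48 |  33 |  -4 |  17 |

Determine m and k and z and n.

Rows 2 and 4 both sum to 106, so that's the common total.
The known cells in row 1 total 88, leaving 106 − 88 = 18 for the blank.
The known cells in row 8 total 118, leaving 106 − 118 = -12 for the blank.
The known cells in column 8 total 53, leaving 106 − 53 = 53 for the blank.
The known cells in row 3 total 108, leaving 106 − 108 = -2 for the blank.

m = 18, k = 53, z = -2, n = -12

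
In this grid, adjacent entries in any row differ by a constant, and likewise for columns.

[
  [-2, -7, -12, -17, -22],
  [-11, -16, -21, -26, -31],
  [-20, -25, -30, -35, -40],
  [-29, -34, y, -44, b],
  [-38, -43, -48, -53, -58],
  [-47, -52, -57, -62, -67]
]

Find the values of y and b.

y = -39, b = -49

Along each row the entries change by -5 per step; down each column they change by -9.
Row 4: from -29 at column 1, stepping by -5 to column 3 gives -39.
Row 4: from -29 at column 1, stepping by -5 to column 5 gives -49.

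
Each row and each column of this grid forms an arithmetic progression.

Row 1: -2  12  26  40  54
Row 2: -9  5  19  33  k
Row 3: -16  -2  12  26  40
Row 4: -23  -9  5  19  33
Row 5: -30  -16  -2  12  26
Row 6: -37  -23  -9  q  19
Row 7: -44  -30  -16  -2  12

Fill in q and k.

q = 5, k = 47

Along each row the entries change by 14 per step; down each column they change by -7.
Row 6: from -37 at column 1, stepping by 14 to column 4 gives 5.
Row 2: from -9 at column 1, stepping by 14 to column 5 gives 47.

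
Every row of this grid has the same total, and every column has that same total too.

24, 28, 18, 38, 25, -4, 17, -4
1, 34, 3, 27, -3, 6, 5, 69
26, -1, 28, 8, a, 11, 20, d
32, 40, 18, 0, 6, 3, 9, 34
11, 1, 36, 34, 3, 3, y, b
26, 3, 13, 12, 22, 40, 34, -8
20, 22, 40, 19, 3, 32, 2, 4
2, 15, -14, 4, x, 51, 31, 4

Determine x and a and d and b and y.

Rows 1 and 2 both sum to 142, so that's the common total.
The known cells in row 8 total 93, leaving 142 − 93 = 49 for the blank.
The known cells in column 5 total 105, leaving 142 − 105 = 37 for the blank.
The known cells in row 3 total 129, leaving 142 − 129 = 13 for the blank.
The known cells in column 7 total 118, leaving 142 − 118 = 24 for the blank.
The known cells in row 5 total 112, leaving 142 − 112 = 30 for the blank.

x = 49, a = 37, d = 13, b = 30, y = 24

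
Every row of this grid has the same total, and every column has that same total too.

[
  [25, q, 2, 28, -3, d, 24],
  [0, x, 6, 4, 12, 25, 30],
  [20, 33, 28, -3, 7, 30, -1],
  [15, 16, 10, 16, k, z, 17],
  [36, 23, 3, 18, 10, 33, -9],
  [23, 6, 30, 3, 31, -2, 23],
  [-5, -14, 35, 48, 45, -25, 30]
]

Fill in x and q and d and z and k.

x = 37, q = 13, d = 25, z = 28, k = 12

Rows 3 and 5 both sum to 114, so that's the common total.
The known cells in column 5 total 102, leaving 114 − 102 = 12 for the blank.
The known cells in row 2 total 77, leaving 114 − 77 = 37 for the blank.
The known cells in column 2 total 101, leaving 114 − 101 = 13 for the blank.
The known cells in row 1 total 89, leaving 114 − 89 = 25 for the blank.
The known cells in row 4 total 86, leaving 114 − 86 = 28 for the blank.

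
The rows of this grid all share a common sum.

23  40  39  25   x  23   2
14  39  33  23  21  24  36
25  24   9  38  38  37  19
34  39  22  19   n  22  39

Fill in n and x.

n = 15, x = 38

Rows 2 and 3 both add up to 190, so every row sums to 190.
Row 4: 34 + 39 + 22 + 19 + 22 + 39 = 175, so the missing entry is 190 − 175 = 15.
Row 1: 23 + 40 + 39 + 25 + 23 + 2 = 152, so the missing entry is 190 − 152 = 38.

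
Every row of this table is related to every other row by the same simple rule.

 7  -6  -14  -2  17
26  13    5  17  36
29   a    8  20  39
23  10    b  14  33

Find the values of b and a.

b = 2, a = 16

The difference between any two rows is the same in every column — this is an addition table with the headers hidden.
Row 4 minus row 1 is 33 − 17 = 16, so its entry in column 3 is -14 + 16 = 2.
Row 3 minus row 1 is 39 − 17 = 22, so its entry in column 2 is -6 + 22 = 16.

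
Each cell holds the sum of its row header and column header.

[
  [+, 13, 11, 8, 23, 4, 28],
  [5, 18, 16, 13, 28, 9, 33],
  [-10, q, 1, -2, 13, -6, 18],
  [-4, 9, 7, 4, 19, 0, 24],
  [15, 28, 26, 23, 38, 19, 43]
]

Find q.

-10 + 13 = 3.

3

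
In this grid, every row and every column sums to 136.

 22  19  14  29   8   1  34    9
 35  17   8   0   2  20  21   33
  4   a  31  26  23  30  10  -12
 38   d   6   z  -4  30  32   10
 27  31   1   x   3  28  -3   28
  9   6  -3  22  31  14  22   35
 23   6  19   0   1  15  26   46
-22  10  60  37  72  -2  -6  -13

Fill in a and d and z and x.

The known cells in row 3 total 112, leaving 136 − 112 = 24 for the blank.
The known cells in column 2 total 113, leaving 136 − 113 = 23 for the blank.
The known cells in row 4 total 135, leaving 136 − 135 = 1 for the blank.
The known cells in row 5 total 115, leaving 136 − 115 = 21 for the blank.

a = 24, d = 23, z = 1, x = 21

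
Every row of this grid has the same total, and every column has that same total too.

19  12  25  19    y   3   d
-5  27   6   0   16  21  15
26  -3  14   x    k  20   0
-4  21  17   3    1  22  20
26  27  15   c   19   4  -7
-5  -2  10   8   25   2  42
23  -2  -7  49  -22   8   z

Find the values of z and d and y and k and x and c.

z = 31, d = -21, y = 23, k = 18, x = 5, c = -4

Rows 2 and 4 both sum to 80, so that's the common total.
Row 5 has 26 + 27 + 15 + 19 + 4 − 7 = 84; the blank must be 80 − 84 = -4.
Column 4 has 19 + 0 + 3 − 4 + 8 + 49 = 75; the blank must be 80 − 75 = 5.
Row 3 has 26 − 3 + 14 + 5 + 20 + 0 = 62; the blank must be 80 − 62 = 18.
Column 5 has 16 + 18 + 1 + 19 + 25 − 22 = 57; the blank must be 80 − 57 = 23.
Row 1 has 19 + 12 + 25 + 19 + 23 + 3 = 101; the blank must be 80 − 101 = -21.
Row 7 has 23 − 2 − 7 + 49 − 22 + 8 = 49; the blank must be 80 − 49 = 31.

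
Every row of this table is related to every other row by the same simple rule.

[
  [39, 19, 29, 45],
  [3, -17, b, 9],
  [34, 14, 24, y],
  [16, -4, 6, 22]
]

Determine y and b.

The difference between any two rows is the same in every column — this is an addition table with the headers hidden.
Row 3 minus row 1 is 34 − 39 = -5, so its entry in column 4 is 45 + (-5) = 40.
Row 2 minus row 1 is 3 − 39 = -36, so its entry in column 3 is 29 + (-36) = -7.

y = 40, b = -7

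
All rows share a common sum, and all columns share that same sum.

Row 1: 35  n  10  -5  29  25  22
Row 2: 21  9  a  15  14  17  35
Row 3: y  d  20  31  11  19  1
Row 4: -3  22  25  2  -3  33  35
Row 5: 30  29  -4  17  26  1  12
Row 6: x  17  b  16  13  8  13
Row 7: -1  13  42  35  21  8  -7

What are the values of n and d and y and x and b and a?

Rows 4 and 5 both sum to 111, so that's the common total.
The known cells in row 1 total 116, leaving 111 − 116 = -5 for the blank.
The known cells in row 2 total 111, leaving 111 − 111 = 0 for the blank.
The known cells in column 2 total 85, leaving 111 − 85 = 26 for the blank.
The known cells in row 3 total 108, leaving 111 − 108 = 3 for the blank.
The known cells in column 1 total 85, leaving 111 − 85 = 26 for the blank.
The known cells in row 6 total 93, leaving 111 − 93 = 18 for the blank.

n = -5, d = 26, y = 3, x = 26, b = 18, a = 0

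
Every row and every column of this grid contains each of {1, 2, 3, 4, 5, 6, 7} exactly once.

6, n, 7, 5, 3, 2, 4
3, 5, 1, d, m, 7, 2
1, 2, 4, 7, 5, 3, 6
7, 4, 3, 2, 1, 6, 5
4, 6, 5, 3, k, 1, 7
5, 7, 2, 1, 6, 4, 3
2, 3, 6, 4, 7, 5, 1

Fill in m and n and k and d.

m = 4, n = 1, k = 2, d = 6

For row 1, column 2: row 1 already has {2, 3, 4, 5, 6, 7}; that leaves 1.
Cell (2,4): column 4 already has {1, 2, 3, 4, 5, 7} → 6.
Cell (5,5): row 5 already has {1, 3, 4, 5, 6, 7} → 2.
At (row 2, col 5): row 2 already has {1, 2, 3, 5, 6, 7}, so the value is 4.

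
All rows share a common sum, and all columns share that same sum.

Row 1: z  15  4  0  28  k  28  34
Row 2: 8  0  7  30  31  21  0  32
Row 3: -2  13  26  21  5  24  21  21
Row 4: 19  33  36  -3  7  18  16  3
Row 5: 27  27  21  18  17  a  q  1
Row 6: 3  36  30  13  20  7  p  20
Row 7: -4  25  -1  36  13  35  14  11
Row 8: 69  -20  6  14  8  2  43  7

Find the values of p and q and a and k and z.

p = 0, q = 7, a = 11, k = 11, z = 9

Rows 2 and 3 both sum to 129, so that's the common total.
Column 1: 8 − 2 + 19 + 27 + 3 − 4 + 69 = 120, so its missing entry is 129 − 120 = 9.
Row 6: 3 + 36 + 30 + 13 + 20 + 7 + 20 = 129, so its missing entry is 129 − 129 = 0.
Column 7: 28 + 0 + 21 + 16 + 0 + 14 + 43 = 122, so its missing entry is 129 − 122 = 7.
Row 5: 27 + 27 + 21 + 18 + 17 + 7 + 1 = 118, so its missing entry is 129 − 118 = 11.
Row 1: 9 + 15 + 4 + 0 + 28 + 28 + 34 = 118, so its missing entry is 129 − 118 = 11.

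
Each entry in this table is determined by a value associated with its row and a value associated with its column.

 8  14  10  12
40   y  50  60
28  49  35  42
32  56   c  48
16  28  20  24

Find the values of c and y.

Each row is a constant multiple of every other row — this is a multiplication table with the headers hidden.
Row 4 is 32/8 = 4/1 times row 1, so its entry in column 3 is 10 × 4/1 = 40.
Row 2 is 40/8 = 5/1 times row 1, so its entry in column 2 is 14 × 5/1 = 70.

c = 40, y = 70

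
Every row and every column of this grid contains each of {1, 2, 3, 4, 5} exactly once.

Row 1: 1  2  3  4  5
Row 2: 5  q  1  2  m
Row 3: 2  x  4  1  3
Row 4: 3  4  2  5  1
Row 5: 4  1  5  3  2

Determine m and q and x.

Cell (3,2): row 3 already has {1, 2, 3, 4} → 5.
At (row 2, col 2): column 2 already has {1, 2, 4, 5}, so the value is 3.
At (row 2, col 5): row 2 already has {1, 2, 3, 5}, so the value is 4.

m = 4, q = 3, x = 5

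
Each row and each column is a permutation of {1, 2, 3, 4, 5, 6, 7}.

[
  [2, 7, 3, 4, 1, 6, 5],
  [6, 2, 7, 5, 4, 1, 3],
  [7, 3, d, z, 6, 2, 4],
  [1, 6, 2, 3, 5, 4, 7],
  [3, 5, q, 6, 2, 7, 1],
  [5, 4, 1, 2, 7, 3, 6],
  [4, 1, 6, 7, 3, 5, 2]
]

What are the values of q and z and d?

At (row 3, col 4): column 4 already has {2, 3, 4, 5, 6, 7}, so the value is 1.
Cell (5,3): row 5 already has {1, 2, 3, 5, 6, 7} → 4.
At (row 3, col 3): row 3 already has {1, 2, 3, 4, 6, 7}, so the value is 5.

q = 4, z = 1, d = 5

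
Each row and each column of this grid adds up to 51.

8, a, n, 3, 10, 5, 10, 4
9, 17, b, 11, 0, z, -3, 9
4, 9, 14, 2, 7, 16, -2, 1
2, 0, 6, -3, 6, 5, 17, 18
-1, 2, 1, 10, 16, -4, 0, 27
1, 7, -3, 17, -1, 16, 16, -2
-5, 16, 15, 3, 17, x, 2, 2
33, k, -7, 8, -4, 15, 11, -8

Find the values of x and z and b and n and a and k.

The known cells in row 8 total 48, leaving 51 − 48 = 3 for the blank.
The known cells in column 2 total 54, leaving 51 − 54 = -3 for the blank.
The known cells in row 7 total 50, leaving 51 − 50 = 1 for the blank.
The known cells in column 6 total 54, leaving 51 − 54 = -3 for the blank.
The known cells in row 2 total 40, leaving 51 − 40 = 11 for the blank.
The known cells in row 1 total 37, leaving 51 − 37 = 14 for the blank.

x = 1, z = -3, b = 11, n = 14, a = -3, k = 3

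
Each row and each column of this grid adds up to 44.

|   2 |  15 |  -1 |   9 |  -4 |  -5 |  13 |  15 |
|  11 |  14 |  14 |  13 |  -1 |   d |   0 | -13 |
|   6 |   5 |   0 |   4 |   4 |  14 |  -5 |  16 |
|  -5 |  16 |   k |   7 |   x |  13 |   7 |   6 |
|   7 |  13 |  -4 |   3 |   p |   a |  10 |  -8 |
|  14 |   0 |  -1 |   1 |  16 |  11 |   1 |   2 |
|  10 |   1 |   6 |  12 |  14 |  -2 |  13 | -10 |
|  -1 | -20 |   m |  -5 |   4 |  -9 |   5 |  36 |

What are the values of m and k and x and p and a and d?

The known cells in row 2 total 38, leaving 44 − 38 = 6 for the blank.
The known cells in column 6 total 28, leaving 44 − 28 = 16 for the blank.
The known cells in row 5 total 37, leaving 44 − 37 = 7 for the blank.
The known cells in column 5 total 40, leaving 44 − 40 = 4 for the blank.
The known cells in row 8 total 10, leaving 44 − 10 = 34 for the blank.
The known cells in row 4 total 48, leaving 44 − 48 = -4 for the blank.

m = 34, k = -4, x = 4, p = 7, a = 16, d = 6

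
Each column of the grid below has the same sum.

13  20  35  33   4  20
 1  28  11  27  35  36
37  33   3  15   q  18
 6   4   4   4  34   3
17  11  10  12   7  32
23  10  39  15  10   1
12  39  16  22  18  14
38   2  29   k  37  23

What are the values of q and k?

q = 2, k = 19

The complete columns each total 147.
Column 5 is missing 147 − 145 = 2 (since 4 + 35 + 34 + 7 + 10 + 18 + 37 = 145).
Column 4 is missing 147 − 128 = 19 (since 33 + 27 + 15 + 4 + 12 + 15 + 22 = 128).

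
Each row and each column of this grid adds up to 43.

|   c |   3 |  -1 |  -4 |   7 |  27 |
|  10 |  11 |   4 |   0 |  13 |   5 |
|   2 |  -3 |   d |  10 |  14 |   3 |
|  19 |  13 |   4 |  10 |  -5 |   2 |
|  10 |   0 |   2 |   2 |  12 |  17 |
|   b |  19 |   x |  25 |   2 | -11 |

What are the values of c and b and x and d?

The known cells in row 3 total 26, leaving 43 − 26 = 17 for the blank.
The known cells in column 3 total 26, leaving 43 − 26 = 17 for the blank.
The known cells in row 6 total 52, leaving 43 − 52 = -9 for the blank.
The known cells in row 1 total 32, leaving 43 − 32 = 11 for the blank.

c = 11, b = -9, x = 17, d = 17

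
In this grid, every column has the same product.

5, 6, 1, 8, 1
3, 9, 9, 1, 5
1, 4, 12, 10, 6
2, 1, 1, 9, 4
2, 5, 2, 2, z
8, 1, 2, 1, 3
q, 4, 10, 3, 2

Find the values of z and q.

z = 6, q = 9

Columns 3 and 4 each multiply to 4320, so every column has product 4320.
Column 5: 1×5×6×4×3×2 = 720, so the missing entry is 4320 ÷ 720 = 6.
Column 1: 5×3×1×2×2×8 = 480, so the missing entry is 4320 ÷ 480 = 9.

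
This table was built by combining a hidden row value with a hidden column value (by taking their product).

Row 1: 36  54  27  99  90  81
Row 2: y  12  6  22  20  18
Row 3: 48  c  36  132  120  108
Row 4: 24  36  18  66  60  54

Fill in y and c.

Each row is a constant multiple of every other row — this is a multiplication table with the headers hidden.
Row 2 is 6/27 = 2/9 times row 1, so its entry in column 1 is 36 × 2/9 = 8.
Row 3 is 36/27 = 4/3 times row 1, so its entry in column 2 is 54 × 4/3 = 72.

y = 8, c = 72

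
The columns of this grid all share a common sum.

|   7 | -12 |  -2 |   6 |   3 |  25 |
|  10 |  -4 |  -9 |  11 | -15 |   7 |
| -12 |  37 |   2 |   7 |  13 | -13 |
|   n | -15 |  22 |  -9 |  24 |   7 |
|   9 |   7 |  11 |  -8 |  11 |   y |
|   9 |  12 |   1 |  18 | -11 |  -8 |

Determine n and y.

The complete columns each total 25.
Column 1 is missing 25 − 23 = 2 (since 7 + 10 − 12 + 9 + 9 = 23).
Column 6 is missing 25 − 18 = 7 (since 25 + 7 − 13 + 7 − 8 = 18).

n = 2, y = 7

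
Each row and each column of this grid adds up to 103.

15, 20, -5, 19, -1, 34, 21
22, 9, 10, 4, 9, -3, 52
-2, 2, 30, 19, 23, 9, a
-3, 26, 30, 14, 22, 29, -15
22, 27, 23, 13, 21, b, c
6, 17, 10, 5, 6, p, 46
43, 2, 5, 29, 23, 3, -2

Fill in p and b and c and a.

The known cells in row 6 total 90, leaving 103 − 90 = 13 for the blank.
The known cells in column 6 total 85, leaving 103 − 85 = 18 for the blank.
The known cells in row 5 total 124, leaving 103 − 124 = -21 for the blank.
The known cells in row 3 total 81, leaving 103 − 81 = 22 for the blank.

p = 13, b = 18, c = -21, a = 22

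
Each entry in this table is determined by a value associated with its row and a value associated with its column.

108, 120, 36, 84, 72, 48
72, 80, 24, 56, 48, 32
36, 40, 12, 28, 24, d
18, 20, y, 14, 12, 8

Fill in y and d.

y = 6, d = 16

Each row is a constant multiple of every other row — this is a multiplication table with the headers hidden.
Row 4 is 18/108 = 1/6 times row 1, so its entry in column 3 is 36 × 1/6 = 6.
Row 3 is 36/108 = 1/3 times row 1, so its entry in column 6 is 48 × 1/3 = 16.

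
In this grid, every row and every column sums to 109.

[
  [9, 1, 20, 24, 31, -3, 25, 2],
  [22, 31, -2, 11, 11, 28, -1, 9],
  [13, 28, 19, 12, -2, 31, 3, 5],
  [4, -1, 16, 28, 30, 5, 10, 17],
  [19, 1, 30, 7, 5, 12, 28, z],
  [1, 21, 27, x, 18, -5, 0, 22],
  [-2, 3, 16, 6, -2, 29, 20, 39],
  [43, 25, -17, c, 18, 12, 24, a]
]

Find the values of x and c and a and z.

Row 6 has 1 + 21 + 27 + 18 − 5 + 0 + 22 = 84; the blank must be 109 − 84 = 25.
Row 5 has 19 + 1 + 30 + 7 + 5 + 12 + 28 = 102; the blank must be 109 − 102 = 7.
Column 8 has 2 + 9 + 5 + 17 + 7 + 22 + 39 = 101; the blank must be 109 − 101 = 8.
Row 8 has 43 + 25 − 17 + 18 + 12 + 24 + 8 = 113; the blank must be 109 − 113 = -4.

x = 25, c = -4, a = 8, z = 7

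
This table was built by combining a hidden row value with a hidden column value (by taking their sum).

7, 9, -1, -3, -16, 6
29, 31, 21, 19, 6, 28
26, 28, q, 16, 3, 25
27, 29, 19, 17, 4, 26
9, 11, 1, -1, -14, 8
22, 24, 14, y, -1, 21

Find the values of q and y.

q = 18, y = 12

The difference between any two rows is the same in every column — this is an addition table with the headers hidden.
Row 3 minus row 1 is 25 − 6 = 19, so its entry in column 3 is -1 + 19 = 18.
Row 6 minus row 1 is 21 − 6 = 15, so its entry in column 4 is -3 + 15 = 12.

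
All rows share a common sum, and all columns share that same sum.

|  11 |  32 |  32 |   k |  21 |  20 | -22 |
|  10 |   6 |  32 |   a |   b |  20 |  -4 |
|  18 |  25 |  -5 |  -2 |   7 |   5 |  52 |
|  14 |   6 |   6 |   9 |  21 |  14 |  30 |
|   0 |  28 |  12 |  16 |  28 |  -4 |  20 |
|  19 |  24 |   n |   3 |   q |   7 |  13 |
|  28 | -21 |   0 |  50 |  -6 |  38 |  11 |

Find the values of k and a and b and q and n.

Rows 3 and 4 both sum to 100, so that's the common total.
Row 1: 11 + 32 + 32 + 21 + 20 − 22 = 94, so its missing entry is 100 − 94 = 6.
Column 4: 6 − 2 + 9 + 16 + 3 + 50 = 82, so its missing entry is 100 − 82 = 18.
Row 2: 10 + 6 + 32 + 18 + 20 − 4 = 82, so its missing entry is 100 − 82 = 18.
Column 5: 21 + 18 + 7 + 21 + 28 − 6 = 89, so its missing entry is 100 − 89 = 11.
Row 6: 19 + 24 + 3 + 11 + 7 + 13 = 77, so its missing entry is 100 − 77 = 23.

k = 6, a = 18, b = 18, q = 11, n = 23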